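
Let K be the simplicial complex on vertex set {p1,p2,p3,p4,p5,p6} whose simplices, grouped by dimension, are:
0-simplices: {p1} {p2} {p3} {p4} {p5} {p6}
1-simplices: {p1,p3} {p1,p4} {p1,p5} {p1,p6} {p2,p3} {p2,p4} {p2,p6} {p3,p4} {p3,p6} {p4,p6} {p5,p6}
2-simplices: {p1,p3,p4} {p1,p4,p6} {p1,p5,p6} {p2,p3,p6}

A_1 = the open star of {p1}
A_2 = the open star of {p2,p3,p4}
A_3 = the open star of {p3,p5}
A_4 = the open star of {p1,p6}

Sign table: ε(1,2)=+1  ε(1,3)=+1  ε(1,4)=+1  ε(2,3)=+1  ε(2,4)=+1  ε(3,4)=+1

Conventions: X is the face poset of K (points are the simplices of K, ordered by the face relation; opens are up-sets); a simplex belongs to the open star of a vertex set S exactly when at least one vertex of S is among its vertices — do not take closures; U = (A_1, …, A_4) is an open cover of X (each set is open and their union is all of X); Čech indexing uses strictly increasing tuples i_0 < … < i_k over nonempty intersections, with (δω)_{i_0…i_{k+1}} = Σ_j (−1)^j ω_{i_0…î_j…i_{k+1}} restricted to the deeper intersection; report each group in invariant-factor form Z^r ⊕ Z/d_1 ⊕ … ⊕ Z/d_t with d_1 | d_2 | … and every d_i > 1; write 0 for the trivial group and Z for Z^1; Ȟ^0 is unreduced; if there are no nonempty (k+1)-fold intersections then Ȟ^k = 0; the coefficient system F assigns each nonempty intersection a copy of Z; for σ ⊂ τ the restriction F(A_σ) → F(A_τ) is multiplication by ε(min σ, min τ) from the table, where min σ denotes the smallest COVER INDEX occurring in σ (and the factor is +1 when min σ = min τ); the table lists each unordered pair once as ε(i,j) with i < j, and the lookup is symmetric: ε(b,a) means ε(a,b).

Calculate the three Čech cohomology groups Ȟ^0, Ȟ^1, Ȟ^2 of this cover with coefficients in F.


nerve of the cover:
  A1={{p1},{p1,p3},{p1,p4},{p1,p5},{p1,p6},{p1,p3,p4},{p1,p4,p6},{p1,p5,p6}} A2={{p2},{p3},{p4},{p1,p3},{p1,p4},{p2,p3},{p2,p4},{p2,p6},{p3,p4},{p3,p6},{p4,p6},{p1,p3,p4},{p1,p4,p6},{p2,p3,p6}} A3={{p3},{p5},{p1,p3},{p1,p5},{p2,p3},{p3,p4},{p3,p6},{p5,p6},{p1,p3,p4},{p1,p5,p6},{p2,p3,p6}} A4={{p1},{p6},{p1,p3},{p1,p4},{p1,p5},{p1,p6},{p2,p6},{p3,p6},{p4,p6},{p5,p6},{p1,p3,p4},{p1,p4,p6},{p1,p5,p6},{p2,p3,p6}}
  A12={{p1,p3},{p1,p4},{p1,p3,p4},{p1,p4,p6}} A13={{p1,p3},{p1,p5},{p1,p3,p4},{p1,p5,p6}} A14={{p1},{p1,p3},{p1,p4},{p1,p5},{p1,p6},{p1,p3,p4},{p1,p4,p6},{p1,p5,p6}} A23={{p3},{p1,p3},{p2,p3},{p3,p4},{p3,p6},{p1,p3,p4},{p2,p3,p6}} A24={{p1,p3},{p1,p4},{p2,p6},{p3,p6},{p4,p6},{p1,p3,p4},{p1,p4,p6},{p2,p3,p6}} A34={{p1,p3},{p1,p5},{p3,p6},{p5,p6},{p1,p3,p4},{p1,p5,p6},{p2,p3,p6}}
  A123={{p1,p3},{p1,p3,p4}} A124={{p1,p3},{p1,p4},{p1,p3,p4},{p1,p4,p6}} A134={{p1,p3},{p1,p5},{p1,p3,p4},{p1,p5,p6}} A234={{p1,p3},{p3,p6},{p1,p3,p4},{p2,p3,p6}}
  A1234={{p1,p3},{p1,p3,p4}}
C dims 4,6,4,1; δ0: rk 3, SNF 1^3; δ1: rk 3, SNF 1^3; δ2: rk 1, SNF 1^1
Ȟ^0 = (4 − 3) − 0 = 1, so Ȟ^0 ≅ Z
Ȟ^1 = (6 − 3) − 3 = 0, so Ȟ^1 ≅ 0
Ȟ^2 = (4 − 1) − 3 = 0, so Ȟ^2 ≅ 0

Ȟ^0 = Z, Ȟ^1 = 0 and Ȟ^2 = 0


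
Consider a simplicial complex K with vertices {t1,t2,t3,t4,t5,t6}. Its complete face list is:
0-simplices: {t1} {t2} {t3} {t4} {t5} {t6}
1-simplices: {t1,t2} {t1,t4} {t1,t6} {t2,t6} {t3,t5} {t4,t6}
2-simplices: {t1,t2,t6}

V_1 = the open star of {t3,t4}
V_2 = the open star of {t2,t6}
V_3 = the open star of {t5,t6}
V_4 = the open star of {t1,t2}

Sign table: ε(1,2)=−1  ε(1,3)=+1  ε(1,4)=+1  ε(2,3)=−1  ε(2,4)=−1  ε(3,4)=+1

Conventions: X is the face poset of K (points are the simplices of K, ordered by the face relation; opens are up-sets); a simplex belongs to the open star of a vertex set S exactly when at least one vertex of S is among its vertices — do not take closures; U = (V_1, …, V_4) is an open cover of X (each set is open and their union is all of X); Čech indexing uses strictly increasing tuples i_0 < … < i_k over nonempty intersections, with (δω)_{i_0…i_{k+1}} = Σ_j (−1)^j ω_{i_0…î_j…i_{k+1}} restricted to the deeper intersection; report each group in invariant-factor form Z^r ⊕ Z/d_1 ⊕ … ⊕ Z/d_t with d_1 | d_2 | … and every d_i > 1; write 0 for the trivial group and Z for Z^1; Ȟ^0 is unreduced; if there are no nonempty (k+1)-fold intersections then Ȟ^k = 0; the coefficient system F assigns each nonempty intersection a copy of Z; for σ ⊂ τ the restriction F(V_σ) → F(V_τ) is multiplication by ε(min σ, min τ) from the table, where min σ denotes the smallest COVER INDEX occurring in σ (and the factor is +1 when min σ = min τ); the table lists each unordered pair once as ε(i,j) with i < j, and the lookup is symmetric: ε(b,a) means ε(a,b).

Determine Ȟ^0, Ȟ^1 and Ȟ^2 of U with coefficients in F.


Ȟ^0 ≅ Z; Ȟ^1 ≅ Z; Ȟ^2 ≅ 0

nerve simplices:
  V1={{t3},{t4},{t1,t4},{t3,t5},{t4,t6}} V2={{t2},{t6},{t1,t2},{t1,t6},{t2,t6},{t4,t6},{t1,t2,t6}} V3={{t5},{t6},{t1,t6},{t2,t6},{t3,t5},{t4,t6},{t1,t2,t6}} V4={{t1},{t2},{t1,t2},{t1,t4},{t1,t6},{t2,t6},{t1,t2,t6}}
  V12={{t4,t6}} V13={{t3,t5},{t4,t6}} V14={{t1,t4}} V23={{t6},{t1,t6},{t2,t6},{t4,t6},{t1,t2,t6}} V24={{t2},{t1,t2},{t1,t6},{t2,t6},{t1,t2,t6}} V34={{t1,t6},{t2,t6},{t1,t2,t6}}
  V123={{t4,t6}} V234={{t1,t6},{t2,t6},{t1,t2,t6}}
C dims 4,6,2; δ0: rk 3, SNF 1^3; δ1: rk 2, SNF 1^2
degree 0: 4−3−0 = 1 → Ȟ^0 ≅ Z
degree 1: 6−2−3 = 1 → Ȟ^1 ≅ Z
degree 2: 2−0−2 = 0 → Ȟ^2 ≅ 0


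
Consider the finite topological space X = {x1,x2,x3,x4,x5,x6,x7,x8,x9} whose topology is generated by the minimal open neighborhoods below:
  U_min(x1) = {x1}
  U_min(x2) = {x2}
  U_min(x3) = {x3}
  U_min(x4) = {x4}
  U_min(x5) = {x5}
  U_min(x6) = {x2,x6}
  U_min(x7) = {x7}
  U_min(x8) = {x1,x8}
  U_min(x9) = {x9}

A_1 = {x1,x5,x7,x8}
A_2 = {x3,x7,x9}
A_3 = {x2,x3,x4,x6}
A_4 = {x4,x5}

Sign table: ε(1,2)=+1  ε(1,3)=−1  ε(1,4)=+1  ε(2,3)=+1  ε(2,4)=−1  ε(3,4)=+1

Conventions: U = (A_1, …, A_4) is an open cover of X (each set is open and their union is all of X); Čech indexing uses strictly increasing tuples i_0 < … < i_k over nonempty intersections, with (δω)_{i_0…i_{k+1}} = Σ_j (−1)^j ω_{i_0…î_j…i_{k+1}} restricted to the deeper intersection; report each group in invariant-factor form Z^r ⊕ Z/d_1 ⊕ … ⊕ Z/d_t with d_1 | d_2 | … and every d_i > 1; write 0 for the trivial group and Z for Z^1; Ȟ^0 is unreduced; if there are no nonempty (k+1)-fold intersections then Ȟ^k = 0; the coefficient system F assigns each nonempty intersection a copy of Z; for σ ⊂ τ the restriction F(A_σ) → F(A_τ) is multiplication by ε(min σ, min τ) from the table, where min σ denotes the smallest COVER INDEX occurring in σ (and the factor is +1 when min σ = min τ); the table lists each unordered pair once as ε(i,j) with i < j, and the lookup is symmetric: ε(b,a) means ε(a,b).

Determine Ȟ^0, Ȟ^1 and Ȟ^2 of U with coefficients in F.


nonempty overlaps:
  A12={x7} A14={x5} A23={x3} A34={x4}
C dims 4,4; δ0: rk 3, SNF 1^3
degree 0: 4−3−0 = 1 → Ȟ^0 ≅ Z
degree 1: 4−0−3 = 1 → Ȟ^1 ≅ Z
degree 2: 0−0−0 = 0 → Ȟ^2 ≅ 0

Ȟ^0 = Z, Ȟ^1 = Z, Ȟ^2 = 0


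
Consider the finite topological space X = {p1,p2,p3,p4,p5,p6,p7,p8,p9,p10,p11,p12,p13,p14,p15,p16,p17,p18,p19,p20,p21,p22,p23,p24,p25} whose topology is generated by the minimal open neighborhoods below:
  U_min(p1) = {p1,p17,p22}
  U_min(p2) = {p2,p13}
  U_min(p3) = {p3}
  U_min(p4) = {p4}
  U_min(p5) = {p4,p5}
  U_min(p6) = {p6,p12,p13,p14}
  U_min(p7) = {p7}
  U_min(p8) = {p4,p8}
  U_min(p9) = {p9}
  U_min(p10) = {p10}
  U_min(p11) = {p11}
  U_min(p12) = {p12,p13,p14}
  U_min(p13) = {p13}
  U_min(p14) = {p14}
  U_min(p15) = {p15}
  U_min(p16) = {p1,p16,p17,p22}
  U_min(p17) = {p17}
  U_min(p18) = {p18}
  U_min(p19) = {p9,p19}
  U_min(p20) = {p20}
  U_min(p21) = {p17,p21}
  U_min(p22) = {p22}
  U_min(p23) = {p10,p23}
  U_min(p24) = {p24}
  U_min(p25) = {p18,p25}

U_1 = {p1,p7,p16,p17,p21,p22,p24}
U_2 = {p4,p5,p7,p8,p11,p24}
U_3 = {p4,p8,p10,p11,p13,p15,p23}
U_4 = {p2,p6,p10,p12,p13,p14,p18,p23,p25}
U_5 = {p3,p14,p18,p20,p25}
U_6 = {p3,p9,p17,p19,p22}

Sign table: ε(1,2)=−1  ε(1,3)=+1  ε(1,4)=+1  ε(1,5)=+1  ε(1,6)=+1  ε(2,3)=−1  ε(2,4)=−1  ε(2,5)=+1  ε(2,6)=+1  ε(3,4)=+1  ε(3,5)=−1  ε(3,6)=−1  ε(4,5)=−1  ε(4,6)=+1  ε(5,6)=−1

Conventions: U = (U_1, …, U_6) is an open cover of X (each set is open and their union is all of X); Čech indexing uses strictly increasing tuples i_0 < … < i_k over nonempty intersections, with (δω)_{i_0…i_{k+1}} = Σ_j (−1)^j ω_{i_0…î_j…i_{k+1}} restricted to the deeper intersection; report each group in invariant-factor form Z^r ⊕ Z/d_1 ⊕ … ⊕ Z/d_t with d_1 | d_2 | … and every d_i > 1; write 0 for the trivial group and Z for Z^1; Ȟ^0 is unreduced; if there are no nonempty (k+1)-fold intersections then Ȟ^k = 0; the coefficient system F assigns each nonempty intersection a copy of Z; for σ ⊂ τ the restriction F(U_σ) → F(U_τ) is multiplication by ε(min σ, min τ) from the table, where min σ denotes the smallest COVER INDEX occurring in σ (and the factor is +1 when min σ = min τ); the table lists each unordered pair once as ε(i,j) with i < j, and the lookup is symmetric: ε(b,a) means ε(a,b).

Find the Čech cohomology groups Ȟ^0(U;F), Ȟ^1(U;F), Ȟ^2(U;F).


Ȟ^0 ≅ Z, Ȟ^1 ≅ Z, Ȟ^2 ≅ 0

nerve simplices:
  U12={p7,p24} U16={p17,p22} U23={p4,p8,p11} U34={p10,p13,p23} U45={p14,p18,p25} U56={p3}
C dims 6,6; δ0: rk 5, SNF 1^5
degree 0: 6−5−0 = 1 → Ȟ^0 ≅ Z
degree 1: 6−0−5 = 1 → Ȟ^1 ≅ Z
degree 2: 0−0−0 = 0 → Ȟ^2 ≅ 0


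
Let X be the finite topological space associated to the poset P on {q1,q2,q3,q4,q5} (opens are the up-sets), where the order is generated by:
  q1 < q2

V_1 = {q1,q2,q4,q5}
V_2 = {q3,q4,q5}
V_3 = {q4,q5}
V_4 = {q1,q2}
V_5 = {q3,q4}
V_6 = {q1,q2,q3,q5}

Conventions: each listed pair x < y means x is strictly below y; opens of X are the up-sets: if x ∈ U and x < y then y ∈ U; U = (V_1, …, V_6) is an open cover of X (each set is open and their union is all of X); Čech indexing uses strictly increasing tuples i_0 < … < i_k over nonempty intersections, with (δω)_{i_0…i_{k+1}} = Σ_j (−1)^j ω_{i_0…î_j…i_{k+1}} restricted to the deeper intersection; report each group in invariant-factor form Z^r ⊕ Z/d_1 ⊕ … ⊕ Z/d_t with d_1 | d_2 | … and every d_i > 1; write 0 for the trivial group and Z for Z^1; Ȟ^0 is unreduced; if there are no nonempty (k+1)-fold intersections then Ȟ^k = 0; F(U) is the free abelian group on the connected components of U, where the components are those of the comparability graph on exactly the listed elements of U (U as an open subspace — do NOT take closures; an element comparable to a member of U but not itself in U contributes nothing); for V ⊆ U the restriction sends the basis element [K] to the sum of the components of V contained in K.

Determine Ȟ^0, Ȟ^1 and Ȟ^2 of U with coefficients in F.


Ȟ^0 = Z^4; Ȟ^1 = 0; Ȟ^2 = 0

nonempty overlaps:
  V12={q4,q5} V13={q4,q5} V14={q1,q2} V15={q4} V16={q1,q2,q5} V23={q4,q5} V25={q3,q4} V26={q3,q5} V35={q4} V36={q5} V46={q1,q2} V56={q3}
  V123={q4,q5} V125={q4} V126={q5} V135={q4} V136={q5} V146={q1,q2} V235={q4} V236={q5} V256={q3}
  V1235={q4} V1236={q5}
components per intersection:
  V1: {q1,q2} {q4} {q5}
  V2: {q3} {q4} {q5}
  V3: {q4} {q5}
  V4: {q1,q2}
  V5: {q3} {q4}
  V6: {q1,q2} {q3} {q5}
  V12: {q4} {q5}
  V13: {q4} {q5}
  V14: {q1,q2}
  V15: {q4}
  V16: {q1,q2} {q5}
  V23: {q4} {q5}
  V25: {q3} {q4}
  V26: {q3} {q5}
  V35: {q4}
  V36: {q5}
  V46: {q1,q2}
  V56: {q3}
  V123: {q4} {q5}
  V125: {q4}
  V126: {q5}
  V135: {q4}
  V136: {q5}
  V146: {q1,q2}
  V235: {q4}
  V236: {q5}
  V256: {q3}
  V1235: {q4}
  V1236: {q5}
C dims 14,18,10,2; δ0: rk 10, SNF 1^10; δ1: rk 8, SNF 1^8; δ2: rk 2, SNF 1^2
degree 0: 14−10−0 = 4 → Ȟ^0 ≅ Z^4
degree 1: 18−8−10 = 0 → Ȟ^1 ≅ 0
degree 2: 10−2−8 = 0 → Ȟ^2 ≅ 0


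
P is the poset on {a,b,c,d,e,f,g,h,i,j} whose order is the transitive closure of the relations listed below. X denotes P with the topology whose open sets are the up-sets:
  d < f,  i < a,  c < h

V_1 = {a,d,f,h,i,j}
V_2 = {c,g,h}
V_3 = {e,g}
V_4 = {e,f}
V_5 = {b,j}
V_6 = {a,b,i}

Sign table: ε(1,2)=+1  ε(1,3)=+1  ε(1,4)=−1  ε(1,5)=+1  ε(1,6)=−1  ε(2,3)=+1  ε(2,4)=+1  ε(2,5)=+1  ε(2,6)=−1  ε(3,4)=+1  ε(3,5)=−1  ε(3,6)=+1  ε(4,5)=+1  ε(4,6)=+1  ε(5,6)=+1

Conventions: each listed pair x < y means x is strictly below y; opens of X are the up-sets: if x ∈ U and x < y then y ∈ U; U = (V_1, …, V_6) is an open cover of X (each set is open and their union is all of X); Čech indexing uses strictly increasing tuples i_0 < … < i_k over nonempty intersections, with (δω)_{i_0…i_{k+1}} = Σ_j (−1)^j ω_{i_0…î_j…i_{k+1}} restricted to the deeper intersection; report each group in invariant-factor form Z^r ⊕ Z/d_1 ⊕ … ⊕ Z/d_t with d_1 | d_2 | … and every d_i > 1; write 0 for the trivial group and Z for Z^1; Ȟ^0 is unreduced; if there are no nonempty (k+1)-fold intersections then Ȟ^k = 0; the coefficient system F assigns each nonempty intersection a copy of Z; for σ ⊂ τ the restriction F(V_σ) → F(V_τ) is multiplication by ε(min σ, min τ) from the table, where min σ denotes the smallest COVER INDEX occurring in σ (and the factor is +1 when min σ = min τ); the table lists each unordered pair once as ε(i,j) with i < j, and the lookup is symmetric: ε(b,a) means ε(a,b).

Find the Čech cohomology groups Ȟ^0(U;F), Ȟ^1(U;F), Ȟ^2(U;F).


nonempty overlaps:
  V12={h} V14={f} V15={j} V16={a,i} V23={g} V34={e} V56={b}
C dims 6,7; δ0: rk 6, SNF 1^5·2
degree 0: 6−6−0 = 0 → Ȟ^0 ≅ 0
degree 1: 7−0−6 = 1 plus torsion [2] → Ȟ^1 ≅ Z ⊕ Z/2
degree 2: 0−0−0 = 0 → Ȟ^2 ≅ 0

Ȟ^0(U;F) ≅ 0, Ȟ^1(U;F) ≅ Z ⊕ Z/2, Ȟ^2(U;F) ≅ 0


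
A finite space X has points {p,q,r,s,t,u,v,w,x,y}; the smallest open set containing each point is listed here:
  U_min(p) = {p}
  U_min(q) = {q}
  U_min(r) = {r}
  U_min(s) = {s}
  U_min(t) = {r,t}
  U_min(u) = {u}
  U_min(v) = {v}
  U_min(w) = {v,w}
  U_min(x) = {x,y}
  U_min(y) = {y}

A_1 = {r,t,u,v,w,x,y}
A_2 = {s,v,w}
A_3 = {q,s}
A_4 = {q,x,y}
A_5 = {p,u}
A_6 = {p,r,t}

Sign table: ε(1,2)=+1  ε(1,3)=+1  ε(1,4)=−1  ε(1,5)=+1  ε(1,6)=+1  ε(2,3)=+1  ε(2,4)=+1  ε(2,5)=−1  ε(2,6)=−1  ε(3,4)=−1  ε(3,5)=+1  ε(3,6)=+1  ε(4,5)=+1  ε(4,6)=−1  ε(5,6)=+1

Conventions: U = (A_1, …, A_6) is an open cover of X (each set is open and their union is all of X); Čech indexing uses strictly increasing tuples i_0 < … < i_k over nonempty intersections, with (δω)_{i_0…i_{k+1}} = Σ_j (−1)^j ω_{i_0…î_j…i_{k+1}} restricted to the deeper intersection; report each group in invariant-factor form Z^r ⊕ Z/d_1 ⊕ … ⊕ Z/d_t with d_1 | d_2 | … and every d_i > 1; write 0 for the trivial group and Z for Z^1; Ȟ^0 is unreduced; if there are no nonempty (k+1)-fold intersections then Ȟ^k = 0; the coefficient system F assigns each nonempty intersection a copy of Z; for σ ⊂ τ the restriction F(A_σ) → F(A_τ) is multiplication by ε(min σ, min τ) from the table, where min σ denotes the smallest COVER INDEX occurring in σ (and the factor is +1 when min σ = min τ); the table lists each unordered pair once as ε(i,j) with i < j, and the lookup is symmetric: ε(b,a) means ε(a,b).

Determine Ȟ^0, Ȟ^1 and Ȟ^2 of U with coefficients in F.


Ȟ^0 ≅ Z,  Ȟ^1 ≅ Z^2,  Ȟ^2 ≅ 0

nonempty overlaps:
  A12={v,w} A14={x,y} A15={u} A16={r,t} A23={s} A34={q} A56={p}
C dims 6,7; δ0: rk 5, SNF 1^5
degree 0: 6−5−0 = 1 → Ȟ^0 ≅ Z
degree 1: 7−0−5 = 2 → Ȟ^1 ≅ Z^2
degree 2: 0−0−0 = 0 → Ȟ^2 ≅ 0


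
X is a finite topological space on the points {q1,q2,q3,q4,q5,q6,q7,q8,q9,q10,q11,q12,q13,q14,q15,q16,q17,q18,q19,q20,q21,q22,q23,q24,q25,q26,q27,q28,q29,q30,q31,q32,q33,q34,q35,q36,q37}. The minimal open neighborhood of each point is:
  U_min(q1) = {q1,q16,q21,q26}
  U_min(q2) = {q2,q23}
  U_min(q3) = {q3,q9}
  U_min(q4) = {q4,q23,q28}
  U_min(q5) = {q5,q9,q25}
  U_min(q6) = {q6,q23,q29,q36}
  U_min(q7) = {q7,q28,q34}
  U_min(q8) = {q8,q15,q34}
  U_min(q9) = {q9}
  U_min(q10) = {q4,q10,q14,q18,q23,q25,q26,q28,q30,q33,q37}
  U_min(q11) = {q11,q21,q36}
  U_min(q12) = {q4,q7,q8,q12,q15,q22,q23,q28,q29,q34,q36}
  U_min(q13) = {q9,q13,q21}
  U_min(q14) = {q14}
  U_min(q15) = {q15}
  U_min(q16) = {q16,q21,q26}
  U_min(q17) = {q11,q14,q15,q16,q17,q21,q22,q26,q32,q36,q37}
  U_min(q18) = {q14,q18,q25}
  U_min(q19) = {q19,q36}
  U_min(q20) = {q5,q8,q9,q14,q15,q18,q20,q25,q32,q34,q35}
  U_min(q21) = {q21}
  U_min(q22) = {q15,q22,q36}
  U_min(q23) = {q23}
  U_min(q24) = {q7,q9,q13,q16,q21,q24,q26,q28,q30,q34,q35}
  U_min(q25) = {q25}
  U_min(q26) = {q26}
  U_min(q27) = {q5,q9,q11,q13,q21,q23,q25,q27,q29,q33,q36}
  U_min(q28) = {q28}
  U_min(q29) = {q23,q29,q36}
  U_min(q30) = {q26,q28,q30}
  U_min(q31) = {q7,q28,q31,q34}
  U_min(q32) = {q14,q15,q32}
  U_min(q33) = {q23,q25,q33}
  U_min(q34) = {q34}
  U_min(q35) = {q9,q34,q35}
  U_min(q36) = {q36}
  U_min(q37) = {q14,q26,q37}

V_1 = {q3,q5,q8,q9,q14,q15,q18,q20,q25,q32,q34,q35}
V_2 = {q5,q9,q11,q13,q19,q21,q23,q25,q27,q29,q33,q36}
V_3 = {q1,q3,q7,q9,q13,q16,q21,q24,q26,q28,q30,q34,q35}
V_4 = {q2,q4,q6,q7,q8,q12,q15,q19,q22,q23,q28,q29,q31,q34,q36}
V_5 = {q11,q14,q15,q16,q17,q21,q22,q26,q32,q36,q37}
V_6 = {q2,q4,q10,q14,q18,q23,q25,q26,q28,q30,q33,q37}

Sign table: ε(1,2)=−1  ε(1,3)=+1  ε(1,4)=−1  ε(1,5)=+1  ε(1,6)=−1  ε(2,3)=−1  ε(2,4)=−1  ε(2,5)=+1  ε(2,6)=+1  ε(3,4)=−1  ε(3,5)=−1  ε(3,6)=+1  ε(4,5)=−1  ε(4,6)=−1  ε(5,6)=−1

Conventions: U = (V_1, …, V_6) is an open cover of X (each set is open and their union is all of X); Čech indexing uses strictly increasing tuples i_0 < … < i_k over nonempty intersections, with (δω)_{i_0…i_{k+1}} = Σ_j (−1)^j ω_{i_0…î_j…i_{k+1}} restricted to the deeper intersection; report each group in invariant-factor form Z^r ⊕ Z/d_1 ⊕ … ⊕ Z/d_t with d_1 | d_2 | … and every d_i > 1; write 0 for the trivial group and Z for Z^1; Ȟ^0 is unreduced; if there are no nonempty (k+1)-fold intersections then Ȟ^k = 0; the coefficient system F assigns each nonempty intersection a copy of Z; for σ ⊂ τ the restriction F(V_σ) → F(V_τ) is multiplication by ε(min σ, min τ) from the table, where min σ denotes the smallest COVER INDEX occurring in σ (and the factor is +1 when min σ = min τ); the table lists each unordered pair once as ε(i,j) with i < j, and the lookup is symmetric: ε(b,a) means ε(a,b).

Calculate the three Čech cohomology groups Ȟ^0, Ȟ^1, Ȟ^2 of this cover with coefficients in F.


Ȟ^0 = 0,  Ȟ^1 = Z/2,  Ȟ^2 = Z

nerve of the cover:
  V12={q5,q9,q25} V13={q3,q9,q34,q35} V14={q8,q15,q34} V15={q14,q15,q32} V16={q14,q18,q25} V23={q9,q13,q21} V24={q19,q23,q29,q36} V25={q11,q21,q36} V26={q23,q25,q33} V34={q7,q28,q34} V35={q16,q21,q26} V36={q26,q28,q30} V45={q15,q22,q36} V46={q2,q4,q23,q28} V56={q14,q26,q37}
  V123={q9} V126={q25} V134={q34} V145={q15} V156={q14} V235={q21} V245={q36} V246={q23} V346={q28} V356={q26}
C dims 6,15,10; δ0: rk 6, SNF 1^5·2; δ1: rk 9, SNF 1^9
Ȟ^0 = (6 − 6) − 0 = 0, so Ȟ^0 ≅ 0
Ȟ^1 = (15 − 9) − 6 = 0 plus torsion [2], so Ȟ^1 ≅ Z/2
Ȟ^2 = (10 − 0) − 9 = 1, so Ȟ^2 ≅ Z


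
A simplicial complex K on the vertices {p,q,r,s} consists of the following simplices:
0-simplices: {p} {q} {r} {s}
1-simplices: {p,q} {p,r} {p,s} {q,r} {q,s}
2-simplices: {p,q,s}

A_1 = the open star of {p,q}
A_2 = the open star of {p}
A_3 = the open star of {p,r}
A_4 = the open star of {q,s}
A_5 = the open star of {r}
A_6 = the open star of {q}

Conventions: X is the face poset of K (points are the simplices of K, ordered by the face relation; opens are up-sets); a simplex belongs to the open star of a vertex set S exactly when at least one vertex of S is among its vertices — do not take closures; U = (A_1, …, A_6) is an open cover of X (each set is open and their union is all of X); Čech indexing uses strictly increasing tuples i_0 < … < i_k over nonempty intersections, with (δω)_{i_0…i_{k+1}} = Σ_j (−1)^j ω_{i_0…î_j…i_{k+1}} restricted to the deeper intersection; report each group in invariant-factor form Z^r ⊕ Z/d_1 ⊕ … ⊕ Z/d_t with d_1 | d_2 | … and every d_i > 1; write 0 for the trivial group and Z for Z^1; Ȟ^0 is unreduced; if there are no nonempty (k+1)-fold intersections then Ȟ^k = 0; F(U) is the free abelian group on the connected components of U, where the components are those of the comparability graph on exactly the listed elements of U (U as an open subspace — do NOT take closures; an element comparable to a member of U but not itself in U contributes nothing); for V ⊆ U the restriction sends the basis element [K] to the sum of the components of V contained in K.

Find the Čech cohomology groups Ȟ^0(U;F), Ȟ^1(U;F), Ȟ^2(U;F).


Ȟ^0 ≅ Z, Ȟ^1 ≅ Z and Ȟ^2 ≅ 0

nerve simplices:
  A1={{p},{q},{p,q},{p,r},{p,s},{q,r},{q,s},{p,q,s}} A2={{p},{p,q},{p,r},{p,s},{p,q,s}} A3={{p},{r},{p,q},{p,r},{p,s},{q,r},{p,q,s}} A4={{q},{s},{p,q},{p,s},{q,r},{q,s},{p,q,s}} A5={{r},{p,r},{q,r}} A6={{q},{p,q},{q,r},{q,s},{p,q,s}}
  A12={{p},{p,q},{p,r},{p,s},{p,q,s}} A13={{p},{p,q},{p,r},{p,s},{q,r},{p,q,s}} A14={{q},{p,q},{p,s},{q,r},{q,s},{p,q,s}} A15={{p,r},{q,r}} A16={{q},{p,q},{q,r},{q,s},{p,q,s}} A23={{p},{p,q},{p,r},{p,s},{p,q,s}} A24={{p,q},{p,s},{p,q,s}} A25={{p,r}} A26={{p,q},{p,q,s}} A34={{p,q},{p,s},{q,r},{p,q,s}} A35={{r},{p,r},{q,r}} A36={{p,q},{q,r},{p,q,s}} A45={{q,r}} A46={{q},{p,q},{q,r},{q,s},{p,q,s}} A56={{q,r}}
  A123={{p},{p,q},{p,r},{p,s},{p,q,s}} A124={{p,q},{p,s},{p,q,s}} A125={{p,r}} A126={{p,q},{p,q,s}} A134={{p,q},{p,s},{q,r},{p,q,s}} A135={{p,r},{q,r}} A136={{p,q},{q,r},{p,q,s}} A145={{q,r}} A146={{q},{p,q},{q,r},{q,s},{p,q,s}} A156={{q,r}} A234={{p,q},{p,s},{p,q,s}} A235={{p,r}} A236={{p,q},{p,q,s}} A246={{p,q},{p,q,s}} A345={{q,r}} A346={{p,q},{q,r},{p,q,s}} A356={{q,r}} A456={{q,r}}
  A1234={{p,q},{p,s},{p,q,s}} A1235={{p,r}} A1236={{p,q},{p,q,s}} A1246={{p,q},{p,q,s}} A1345={{q,r}} A1346={{p,q},{q,r},{p,q,s}} A1356={{q,r}} A1456={{q,r}} A2346={{p,q},{p,q,s}} A3456={{q,r}}
  A12346={{p,q},{p,q,s}} A13456={{q,r}}
components per intersection:
  A1: {{p},{q},{p,q},{p,r},{p,s},{q,r},{q,s},{p,q,s}}
  A2: {{p},{p,q},{p,r},{p,s},{p,q,s}}
  A3: {{p},{r},{p,q},{p,r},{p,s},{q,r},{p,q,s}}
  A4: {{q},{s},{p,q},{p,s},{q,r},{q,s},{p,q,s}}
  A5: {{r},{p,r},{q,r}}
  A6: {{q},{p,q},{q,r},{q,s},{p,q,s}}
  A12: {{p},{p,q},{p,r},{p,s},{p,q,s}}
  A13: {{p},{p,q},{p,r},{p,s},{p,q,s}} {{q,r}}
  A14: {{q},{p,q},{p,s},{q,r},{q,s},{p,q,s}}
  A15: {{p,r}} {{q,r}}
  A16: {{q},{p,q},{q,r},{q,s},{p,q,s}}
  A23: {{p},{p,q},{p,r},{p,s},{p,q,s}}
  A24: {{p,q},{p,s},{p,q,s}}
  A25: {{p,r}}
  A26: {{p,q},{p,q,s}}
  A34: {{p,q},{p,s},{p,q,s}} {{q,r}}
  A35: {{r},{p,r},{q,r}}
  A36: {{p,q},{p,q,s}} {{q,r}}
  A45: {{q,r}}
  A46: {{q},{p,q},{q,r},{q,s},{p,q,s}}
  A56: {{q,r}}
  A123: {{p},{p,q},{p,r},{p,s},{p,q,s}}
  A124: {{p,q},{p,s},{p,q,s}}
  A125: {{p,r}}
  A126: {{p,q},{p,q,s}}
  A134: {{p,q},{p,s},{p,q,s}} {{q,r}}
  A135: {{p,r}} {{q,r}}
  A136: {{p,q},{p,q,s}} {{q,r}}
  A145: {{q,r}}
  A146: {{q},{p,q},{q,r},{q,s},{p,q,s}}
  A156: {{q,r}}
  A234: {{p,q},{p,s},{p,q,s}}
  A235: {{p,r}}
  A236: {{p,q},{p,q,s}}
  A246: {{p,q},{p,q,s}}
  A345: {{q,r}}
  A346: {{p,q},{p,q,s}} {{q,r}}
  A356: {{q,r}}
  A456: {{q,r}}
  A1234: {{p,q},{p,s},{p,q,s}}
  A1235: {{p,r}}
  A1236: {{p,q},{p,q,s}}
  A1246: {{p,q},{p,q,s}}
  A1345: {{q,r}}
  A1346: {{p,q},{p,q,s}} {{q,r}}
  A1356: {{q,r}}
  A1456: {{q,r}}
  A2346: {{p,q},{p,q,s}}
  A3456: {{q,r}}
  A12346: {{p,q},{p,q,s}}
  A13456: {{q,r}}
C dims 6,19,22,11; δ0: rk 5, SNF 1^5; δ1: rk 13, SNF 1^13; δ2: rk 9, SNF 1^9
degree 0: 6−5−0 = 1 → Ȟ^0 ≅ Z
degree 1: 19−13−5 = 1 → Ȟ^1 ≅ Z
degree 2: 22−9−13 = 0 → Ȟ^2 ≅ 0


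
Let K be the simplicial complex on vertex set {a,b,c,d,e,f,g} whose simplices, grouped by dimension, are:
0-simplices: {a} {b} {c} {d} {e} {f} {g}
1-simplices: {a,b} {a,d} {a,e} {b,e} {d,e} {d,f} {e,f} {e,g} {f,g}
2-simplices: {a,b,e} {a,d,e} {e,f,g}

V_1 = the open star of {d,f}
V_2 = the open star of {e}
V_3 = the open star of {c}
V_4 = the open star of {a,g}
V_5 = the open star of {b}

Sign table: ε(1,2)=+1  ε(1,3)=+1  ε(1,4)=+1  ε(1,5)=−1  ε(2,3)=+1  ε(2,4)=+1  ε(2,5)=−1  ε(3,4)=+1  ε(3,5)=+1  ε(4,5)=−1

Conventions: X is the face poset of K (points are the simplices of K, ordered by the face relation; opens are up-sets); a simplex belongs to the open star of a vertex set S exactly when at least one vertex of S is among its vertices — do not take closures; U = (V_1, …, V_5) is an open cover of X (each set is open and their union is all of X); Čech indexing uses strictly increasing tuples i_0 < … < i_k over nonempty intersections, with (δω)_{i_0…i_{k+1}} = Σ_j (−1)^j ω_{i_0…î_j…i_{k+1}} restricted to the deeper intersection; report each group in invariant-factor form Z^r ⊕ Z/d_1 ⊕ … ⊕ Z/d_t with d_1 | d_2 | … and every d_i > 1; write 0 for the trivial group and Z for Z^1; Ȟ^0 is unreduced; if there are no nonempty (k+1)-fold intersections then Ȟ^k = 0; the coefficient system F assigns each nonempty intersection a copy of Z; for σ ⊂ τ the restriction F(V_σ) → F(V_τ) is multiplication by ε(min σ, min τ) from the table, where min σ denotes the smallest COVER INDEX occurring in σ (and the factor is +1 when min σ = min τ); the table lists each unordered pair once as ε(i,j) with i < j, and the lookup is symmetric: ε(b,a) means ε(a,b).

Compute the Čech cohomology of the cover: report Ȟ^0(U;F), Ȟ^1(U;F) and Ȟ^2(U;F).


Ȟ^0 = Z^2,  Ȟ^1 = 0,  Ȟ^2 = 0

intersection data:
  V1={{d},{f},{a,d},{d,e},{d,f},{e,f},{f,g},{a,d,e},{e,f,g}} V2={{e},{a,e},{b,e},{d,e},{e,f},{e,g},{a,b,e},{a,d,e},{e,f,g}} V3={{c}} V4={{a},{g},{a,b},{a,d},{a,e},{e,g},{f,g},{a,b,e},{a,d,e},{e,f,g}} V5={{b},{a,b},{b,e},{a,b,e}}
  V12={{d,e},{e,f},{a,d,e},{e,f,g}} V14={{a,d},{f,g},{a,d,e},{e,f,g}} V24={{a,e},{e,g},{a,b,e},{a,d,e},{e,f,g}} V25={{b,e},{a,b,e}} V45={{a,b},{a,b,e}}
  V124={{a,d,e},{e,f,g}} V245={{a,b,e}}
C dims 5,5,2; δ0: rk 3, SNF 1^3; δ1: rk 2, SNF 1^2
Ȟ^0 = (5 − 3) − 0 = 2, so Ȟ^0 ≅ Z^2
Ȟ^1 = (5 − 2) − 3 = 0, so Ȟ^1 ≅ 0
Ȟ^2 = (2 − 0) − 2 = 0, so Ȟ^2 ≅ 0


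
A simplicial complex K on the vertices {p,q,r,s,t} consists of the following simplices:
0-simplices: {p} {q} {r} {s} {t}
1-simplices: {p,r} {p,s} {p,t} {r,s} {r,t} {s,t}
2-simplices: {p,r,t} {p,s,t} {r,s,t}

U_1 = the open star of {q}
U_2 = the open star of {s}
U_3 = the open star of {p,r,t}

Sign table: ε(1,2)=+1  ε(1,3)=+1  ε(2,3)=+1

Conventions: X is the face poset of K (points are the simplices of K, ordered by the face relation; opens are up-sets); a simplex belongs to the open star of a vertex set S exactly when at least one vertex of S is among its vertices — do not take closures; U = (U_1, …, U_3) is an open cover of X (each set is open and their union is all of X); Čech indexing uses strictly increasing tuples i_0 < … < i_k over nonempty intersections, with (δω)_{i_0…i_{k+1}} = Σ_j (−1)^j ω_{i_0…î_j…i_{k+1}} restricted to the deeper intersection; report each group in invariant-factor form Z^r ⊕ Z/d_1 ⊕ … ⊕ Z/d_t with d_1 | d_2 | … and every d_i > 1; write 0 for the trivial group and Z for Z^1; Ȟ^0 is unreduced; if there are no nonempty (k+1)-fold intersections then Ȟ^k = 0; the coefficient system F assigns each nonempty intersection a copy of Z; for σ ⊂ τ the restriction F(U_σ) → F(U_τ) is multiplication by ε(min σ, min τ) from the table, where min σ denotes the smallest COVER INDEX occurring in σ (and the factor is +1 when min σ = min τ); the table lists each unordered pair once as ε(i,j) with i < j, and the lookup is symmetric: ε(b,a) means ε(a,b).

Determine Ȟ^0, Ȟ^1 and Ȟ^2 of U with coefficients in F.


nonempty overlaps:
  U1={{q}} U2={{s},{p,s},{r,s},{s,t},{p,s,t},{r,s,t}} U3={{p},{r},{t},{p,r},{p,s},{p,t},{r,s},{r,t},{s,t},{p,r,t},{p,s,t},{r,s,t}}
  U23={{p,s},{r,s},{s,t},{p,s,t},{r,s,t}}
C dims 3,1; δ0: rk 1, SNF 1^1
degree 0: 3−1−0 = 2 → Ȟ^0 ≅ Z^2
degree 1: 1−0−1 = 0 → Ȟ^1 ≅ 0
degree 2: 0−0−0 = 0 → Ȟ^2 ≅ 0

Ȟ^0 ≅ Z^2; Ȟ^1 ≅ 0; Ȟ^2 ≅ 0


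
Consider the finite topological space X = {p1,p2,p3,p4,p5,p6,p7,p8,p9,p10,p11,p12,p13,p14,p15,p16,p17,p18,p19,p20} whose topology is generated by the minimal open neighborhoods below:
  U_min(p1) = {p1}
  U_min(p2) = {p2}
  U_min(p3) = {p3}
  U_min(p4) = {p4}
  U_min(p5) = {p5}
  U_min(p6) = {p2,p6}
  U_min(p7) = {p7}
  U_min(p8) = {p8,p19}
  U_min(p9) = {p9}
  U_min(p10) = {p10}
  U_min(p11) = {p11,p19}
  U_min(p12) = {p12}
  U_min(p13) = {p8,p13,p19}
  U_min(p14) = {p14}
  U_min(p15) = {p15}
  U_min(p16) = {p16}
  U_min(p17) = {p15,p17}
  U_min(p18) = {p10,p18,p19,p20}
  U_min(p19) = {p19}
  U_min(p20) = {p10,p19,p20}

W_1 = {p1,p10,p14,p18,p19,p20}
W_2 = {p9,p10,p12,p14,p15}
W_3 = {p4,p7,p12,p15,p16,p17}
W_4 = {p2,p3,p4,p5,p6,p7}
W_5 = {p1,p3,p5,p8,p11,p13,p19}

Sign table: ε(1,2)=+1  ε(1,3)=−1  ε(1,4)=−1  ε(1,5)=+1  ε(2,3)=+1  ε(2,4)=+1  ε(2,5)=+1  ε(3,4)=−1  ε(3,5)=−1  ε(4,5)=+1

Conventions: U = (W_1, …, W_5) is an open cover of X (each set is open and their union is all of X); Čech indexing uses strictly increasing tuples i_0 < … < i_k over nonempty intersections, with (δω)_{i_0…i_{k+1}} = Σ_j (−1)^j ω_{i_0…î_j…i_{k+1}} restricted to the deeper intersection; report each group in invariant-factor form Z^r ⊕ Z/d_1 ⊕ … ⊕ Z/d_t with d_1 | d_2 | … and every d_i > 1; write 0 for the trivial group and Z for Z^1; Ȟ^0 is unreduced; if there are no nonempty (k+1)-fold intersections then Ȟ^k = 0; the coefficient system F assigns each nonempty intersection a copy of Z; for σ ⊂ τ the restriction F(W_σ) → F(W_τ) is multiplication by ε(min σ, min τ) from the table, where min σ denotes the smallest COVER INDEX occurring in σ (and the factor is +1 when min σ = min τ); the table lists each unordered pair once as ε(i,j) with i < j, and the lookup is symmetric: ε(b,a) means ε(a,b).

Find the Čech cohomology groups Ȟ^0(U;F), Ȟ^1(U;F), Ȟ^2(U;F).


Ȟ^0(U;F) ≅ 0; Ȟ^1(U;F) ≅ Z/2; Ȟ^2(U;F) ≅ 0

nerve of the cover:
  W12={p10,p14} W15={p1,p19} W23={p12,p15} W34={p4,p7} W45={p3,p5}
C dims 5,5; δ0: rk 5, SNF 1^4·2
Ȟ^0 = (5 − 5) − 0 = 0, so Ȟ^0 ≅ 0
Ȟ^1 = (5 − 0) − 5 = 0 plus torsion [2], so Ȟ^1 ≅ Z/2
Ȟ^2 = (0 − 0) − 0 = 0, so Ȟ^2 ≅ 0


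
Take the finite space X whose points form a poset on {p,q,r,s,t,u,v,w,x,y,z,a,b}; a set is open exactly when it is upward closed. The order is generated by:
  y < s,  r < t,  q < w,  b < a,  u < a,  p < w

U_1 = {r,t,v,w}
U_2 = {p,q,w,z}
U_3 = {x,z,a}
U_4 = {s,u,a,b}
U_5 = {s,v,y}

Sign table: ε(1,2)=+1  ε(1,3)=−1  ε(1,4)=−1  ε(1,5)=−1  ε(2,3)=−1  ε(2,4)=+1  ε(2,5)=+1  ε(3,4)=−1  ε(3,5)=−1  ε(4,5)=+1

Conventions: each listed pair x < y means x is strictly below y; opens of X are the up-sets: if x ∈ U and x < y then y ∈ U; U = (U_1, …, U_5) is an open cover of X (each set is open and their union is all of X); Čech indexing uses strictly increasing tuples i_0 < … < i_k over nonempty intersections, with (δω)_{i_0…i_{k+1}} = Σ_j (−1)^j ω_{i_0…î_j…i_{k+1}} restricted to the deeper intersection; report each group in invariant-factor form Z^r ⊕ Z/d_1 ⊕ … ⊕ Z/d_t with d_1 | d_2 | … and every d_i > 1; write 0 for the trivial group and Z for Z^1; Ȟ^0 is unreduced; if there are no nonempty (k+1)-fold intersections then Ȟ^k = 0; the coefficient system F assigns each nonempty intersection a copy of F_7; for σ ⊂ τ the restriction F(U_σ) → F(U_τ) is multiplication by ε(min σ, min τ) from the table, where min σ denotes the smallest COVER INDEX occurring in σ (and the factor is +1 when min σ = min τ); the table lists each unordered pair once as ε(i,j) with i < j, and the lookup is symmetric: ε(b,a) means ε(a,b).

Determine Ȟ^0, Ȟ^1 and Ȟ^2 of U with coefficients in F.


Ȟ^0 = 0, Ȟ^1 = 0, Ȟ^2 = 0

intersection data:
  U12={w} U15={v} U23={z} U34={a} U45={s}
C dims 5,5; δ0: rk_F7 5
Ȟ^0 = (5 − 5) − 0 = 0, so Ȟ^0 ≅ 0
Ȟ^1 = (5 − 0) − 5 = 0, so Ȟ^1 ≅ 0
Ȟ^2 = (0 − 0) − 0 = 0, so Ȟ^2 ≅ 0


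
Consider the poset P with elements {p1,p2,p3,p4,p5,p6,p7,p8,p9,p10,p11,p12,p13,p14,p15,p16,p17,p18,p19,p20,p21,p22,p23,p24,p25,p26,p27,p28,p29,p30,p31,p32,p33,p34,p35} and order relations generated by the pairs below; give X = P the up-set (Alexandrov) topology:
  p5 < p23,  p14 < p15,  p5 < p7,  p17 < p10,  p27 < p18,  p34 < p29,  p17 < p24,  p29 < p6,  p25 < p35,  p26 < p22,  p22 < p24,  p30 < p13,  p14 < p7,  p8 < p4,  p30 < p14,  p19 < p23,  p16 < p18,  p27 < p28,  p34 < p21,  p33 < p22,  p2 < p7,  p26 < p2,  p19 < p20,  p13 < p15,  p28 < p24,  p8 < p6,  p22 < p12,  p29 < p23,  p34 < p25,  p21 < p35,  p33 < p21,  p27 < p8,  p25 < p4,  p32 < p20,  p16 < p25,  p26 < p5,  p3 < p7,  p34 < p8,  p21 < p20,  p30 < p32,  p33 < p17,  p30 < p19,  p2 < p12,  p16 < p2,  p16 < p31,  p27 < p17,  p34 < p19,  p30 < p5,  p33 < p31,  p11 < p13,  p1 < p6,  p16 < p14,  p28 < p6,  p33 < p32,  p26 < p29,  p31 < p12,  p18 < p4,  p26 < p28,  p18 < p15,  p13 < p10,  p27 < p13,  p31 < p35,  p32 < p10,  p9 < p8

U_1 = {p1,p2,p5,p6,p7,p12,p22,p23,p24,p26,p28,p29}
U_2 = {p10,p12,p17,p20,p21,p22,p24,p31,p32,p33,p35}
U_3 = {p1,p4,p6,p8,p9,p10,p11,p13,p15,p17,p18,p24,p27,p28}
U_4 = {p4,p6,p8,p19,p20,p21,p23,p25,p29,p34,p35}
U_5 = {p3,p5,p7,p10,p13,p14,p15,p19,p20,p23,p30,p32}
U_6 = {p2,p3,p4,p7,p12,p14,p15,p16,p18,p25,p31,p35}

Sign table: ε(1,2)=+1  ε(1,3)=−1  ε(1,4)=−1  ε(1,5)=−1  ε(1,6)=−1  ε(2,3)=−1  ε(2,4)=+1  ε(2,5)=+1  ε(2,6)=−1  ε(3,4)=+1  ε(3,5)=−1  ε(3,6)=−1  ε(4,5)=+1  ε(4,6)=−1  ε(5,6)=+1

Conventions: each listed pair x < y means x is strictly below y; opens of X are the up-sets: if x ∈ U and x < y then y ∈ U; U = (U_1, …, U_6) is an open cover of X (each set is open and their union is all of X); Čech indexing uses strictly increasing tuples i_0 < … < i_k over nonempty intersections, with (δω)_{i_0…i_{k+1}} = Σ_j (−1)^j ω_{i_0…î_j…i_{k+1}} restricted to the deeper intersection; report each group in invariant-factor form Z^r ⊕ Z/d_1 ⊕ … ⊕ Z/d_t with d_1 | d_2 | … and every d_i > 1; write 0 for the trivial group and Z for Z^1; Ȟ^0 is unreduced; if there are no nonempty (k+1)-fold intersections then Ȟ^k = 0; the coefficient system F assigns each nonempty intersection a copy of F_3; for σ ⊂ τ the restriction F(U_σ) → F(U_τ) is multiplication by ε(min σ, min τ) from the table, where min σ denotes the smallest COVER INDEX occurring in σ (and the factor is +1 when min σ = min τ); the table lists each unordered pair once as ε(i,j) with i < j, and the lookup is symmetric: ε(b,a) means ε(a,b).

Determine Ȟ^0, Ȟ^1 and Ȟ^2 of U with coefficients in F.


nerve simplices:
  U12={p12,p22,p24} U13={p1,p6,p24,p28} U14={p6,p23,p29} U15={p5,p7,p23} U16={p2,p7,p12} U23={p10,p17,p24} U24={p20,p21,p35} U25={p10,p20,p32} U26={p12,p31,p35} U34={p4,p6,p8} U35={p10,p13,p15} U36={p4,p15,p18} U45={p19,p20,p23} U46={p4,p25,p35} U56={p3,p7,p14,p15}
  U123={p24} U126={p12} U134={p6} U145={p23} U156={p7} U235={p10} U245={p20} U246={p35} U346={p4} U356={p15}
C dims 6,15,10; δ0: rk_F3 6; δ1: rk_F3 9
degree 0: 6−6−0 = 0 → Ȟ^0 ≅ 0
degree 1: 15−9−6 = 0 → Ȟ^1 ≅ 0
degree 2: 10−0−9 = 1 → Ȟ^2 ≅ Z/3

Ȟ^0 = 0, Ȟ^1 = 0 and Ȟ^2 = Z/3


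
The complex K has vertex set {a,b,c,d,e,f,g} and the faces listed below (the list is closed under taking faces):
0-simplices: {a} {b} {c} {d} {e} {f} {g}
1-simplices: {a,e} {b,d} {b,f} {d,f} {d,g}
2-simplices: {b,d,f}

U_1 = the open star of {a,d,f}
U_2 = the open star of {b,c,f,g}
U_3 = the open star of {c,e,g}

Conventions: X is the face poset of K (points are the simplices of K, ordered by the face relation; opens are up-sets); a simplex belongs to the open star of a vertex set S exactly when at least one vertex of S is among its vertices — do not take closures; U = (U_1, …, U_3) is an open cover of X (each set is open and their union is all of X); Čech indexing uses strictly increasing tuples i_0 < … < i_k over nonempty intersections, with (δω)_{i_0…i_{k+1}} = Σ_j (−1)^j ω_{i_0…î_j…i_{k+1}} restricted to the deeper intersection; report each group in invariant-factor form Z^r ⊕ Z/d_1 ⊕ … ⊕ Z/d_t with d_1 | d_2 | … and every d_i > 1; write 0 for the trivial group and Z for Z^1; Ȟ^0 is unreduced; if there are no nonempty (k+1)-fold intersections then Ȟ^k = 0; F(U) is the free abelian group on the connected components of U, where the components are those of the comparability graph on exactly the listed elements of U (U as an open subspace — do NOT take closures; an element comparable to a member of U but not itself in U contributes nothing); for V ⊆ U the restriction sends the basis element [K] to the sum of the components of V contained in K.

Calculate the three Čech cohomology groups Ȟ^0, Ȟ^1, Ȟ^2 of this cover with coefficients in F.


Ȟ^0(U;F) ≅ Z^3, Ȟ^1(U;F) ≅ 0 and Ȟ^2(U;F) ≅ 0

intersection data:
  U1={{a},{d},{f},{a,e},{b,d},{b,f},{d,f},{d,g},{b,d,f}} U2={{b},{c},{f},{g},{b,d},{b,f},{d,f},{d,g},{b,d,f}} U3={{c},{e},{g},{a,e},{d,g}}
  U12={{f},{b,d},{b,f},{d,f},{d,g},{b,d,f}} U13={{a,e},{d,g}} U23={{c},{g},{d,g}}
  U123={{d,g}}
components per intersection:
  U1: {{a},{a,e}} {{d},{f},{b,d},{b,f},{d,f},{d,g},{b,d,f}}
  U2: {{b},{f},{b,d},{b,f},{d,f},{b,d,f}} {{c}} {{g},{d,g}}
  U3: {{c}} {{e},{a,e}} {{g},{d,g}}
  U12: {{f},{b,d},{b,f},{d,f},{b,d,f}} {{d,g}}
  U13: {{a,e}} {{d,g}}
  U23: {{c}} {{g},{d,g}}
  U123: {{d,g}}
C dims 8,6,1; δ0: rk 5, SNF 1^5; δ1: rk 1, SNF 1^1
Ȟ^0 = (8 − 5) − 0 = 3, so Ȟ^0 ≅ Z^3
Ȟ^1 = (6 − 1) − 5 = 0, so Ȟ^1 ≅ 0
Ȟ^2 = (1 − 0) − 1 = 0, so Ȟ^2 ≅ 0


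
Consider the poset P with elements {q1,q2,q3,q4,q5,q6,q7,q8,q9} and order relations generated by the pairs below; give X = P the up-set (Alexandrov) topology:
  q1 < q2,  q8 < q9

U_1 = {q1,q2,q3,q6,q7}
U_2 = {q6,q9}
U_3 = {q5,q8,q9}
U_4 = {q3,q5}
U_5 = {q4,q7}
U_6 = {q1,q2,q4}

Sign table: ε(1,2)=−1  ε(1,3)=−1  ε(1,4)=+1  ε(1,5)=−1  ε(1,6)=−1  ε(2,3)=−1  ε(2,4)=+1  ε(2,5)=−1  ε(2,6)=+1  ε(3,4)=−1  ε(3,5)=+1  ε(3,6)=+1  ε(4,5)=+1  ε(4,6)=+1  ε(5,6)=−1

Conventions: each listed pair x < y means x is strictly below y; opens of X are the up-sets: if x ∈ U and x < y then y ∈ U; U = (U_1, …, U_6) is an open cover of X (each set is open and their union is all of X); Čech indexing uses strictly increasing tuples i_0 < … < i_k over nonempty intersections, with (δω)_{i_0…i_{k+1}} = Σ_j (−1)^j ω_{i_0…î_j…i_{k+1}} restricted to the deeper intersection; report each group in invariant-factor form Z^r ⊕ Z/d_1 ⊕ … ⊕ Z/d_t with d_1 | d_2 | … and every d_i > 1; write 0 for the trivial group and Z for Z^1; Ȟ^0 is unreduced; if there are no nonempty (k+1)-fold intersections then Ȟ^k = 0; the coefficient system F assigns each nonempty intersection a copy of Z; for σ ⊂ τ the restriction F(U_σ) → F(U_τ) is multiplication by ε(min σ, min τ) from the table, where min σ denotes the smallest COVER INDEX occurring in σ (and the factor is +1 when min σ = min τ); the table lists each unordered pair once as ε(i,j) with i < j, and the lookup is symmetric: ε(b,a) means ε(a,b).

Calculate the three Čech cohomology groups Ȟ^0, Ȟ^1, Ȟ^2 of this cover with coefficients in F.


Ȟ^0 = 0,  Ȟ^1 = Z ⊕ Z/2,  Ȟ^2 = 0

cover nerve:
  U12={q6} U14={q3} U15={q7} U16={q1,q2} U23={q9} U34={q5} U56={q4}
C dims 6,7; δ0: rk 6, SNF 1^5·2
Ȟ^0: (6−6)−0=0 ⇒ 0
Ȟ^1: (7−0)−6=1 plus torsion [2] ⇒ Z ⊕ Z/2
Ȟ^2: (0−0)−0=0 ⇒ 0


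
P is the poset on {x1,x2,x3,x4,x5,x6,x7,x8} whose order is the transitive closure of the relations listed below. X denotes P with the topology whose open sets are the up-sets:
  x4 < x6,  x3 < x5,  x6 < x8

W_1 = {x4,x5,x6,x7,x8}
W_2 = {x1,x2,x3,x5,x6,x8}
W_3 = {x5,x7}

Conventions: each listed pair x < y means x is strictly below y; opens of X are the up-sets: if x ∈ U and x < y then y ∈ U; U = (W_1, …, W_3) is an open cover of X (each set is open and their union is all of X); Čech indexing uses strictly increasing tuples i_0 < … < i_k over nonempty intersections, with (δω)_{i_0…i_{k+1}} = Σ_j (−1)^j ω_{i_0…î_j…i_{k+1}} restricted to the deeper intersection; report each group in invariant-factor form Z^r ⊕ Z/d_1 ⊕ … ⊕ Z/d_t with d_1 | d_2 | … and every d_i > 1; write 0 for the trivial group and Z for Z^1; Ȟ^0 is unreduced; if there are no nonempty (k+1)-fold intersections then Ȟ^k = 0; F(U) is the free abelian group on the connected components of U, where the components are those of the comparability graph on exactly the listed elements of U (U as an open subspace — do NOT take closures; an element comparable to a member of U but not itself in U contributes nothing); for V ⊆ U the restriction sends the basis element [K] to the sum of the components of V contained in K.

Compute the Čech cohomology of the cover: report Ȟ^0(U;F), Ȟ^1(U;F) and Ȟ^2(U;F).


nonempty intersections:
  W12={x5,x6,x8} W13={x5,x7} W23={x5}
  W123={x5}
components per intersection:
  W1: {x4,x6,x8} {x5} {x7}
  W2: {x1} {x2} {x3,x5} {x6,x8}
  W3: {x5} {x7}
  W12: {x5} {x6,x8}
  W13: {x5} {x7}
  W23: {x5}
  W123: {x5}
C dims 9,5,1; δ0: rk 4, SNF 1^4; δ1: rk 1, SNF 1^1
Ȟ^0: (9−4)−0=5 ⇒ Z^5
Ȟ^1: (5−1)−4=0 ⇒ 0
Ȟ^2: (1−0)−1=0 ⇒ 0

Ȟ^0 = Z^5,  Ȟ^1 = 0,  Ȟ^2 = 0
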